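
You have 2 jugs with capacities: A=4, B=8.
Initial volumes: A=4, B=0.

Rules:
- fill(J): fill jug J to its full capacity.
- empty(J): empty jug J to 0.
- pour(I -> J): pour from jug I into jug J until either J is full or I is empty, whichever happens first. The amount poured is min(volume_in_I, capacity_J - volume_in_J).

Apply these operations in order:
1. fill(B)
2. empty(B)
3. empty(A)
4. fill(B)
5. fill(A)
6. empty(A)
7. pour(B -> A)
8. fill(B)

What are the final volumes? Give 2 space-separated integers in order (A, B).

Answer: 4 8

Derivation:
Step 1: fill(B) -> (A=4 B=8)
Step 2: empty(B) -> (A=4 B=0)
Step 3: empty(A) -> (A=0 B=0)
Step 4: fill(B) -> (A=0 B=8)
Step 5: fill(A) -> (A=4 B=8)
Step 6: empty(A) -> (A=0 B=8)
Step 7: pour(B -> A) -> (A=4 B=4)
Step 8: fill(B) -> (A=4 B=8)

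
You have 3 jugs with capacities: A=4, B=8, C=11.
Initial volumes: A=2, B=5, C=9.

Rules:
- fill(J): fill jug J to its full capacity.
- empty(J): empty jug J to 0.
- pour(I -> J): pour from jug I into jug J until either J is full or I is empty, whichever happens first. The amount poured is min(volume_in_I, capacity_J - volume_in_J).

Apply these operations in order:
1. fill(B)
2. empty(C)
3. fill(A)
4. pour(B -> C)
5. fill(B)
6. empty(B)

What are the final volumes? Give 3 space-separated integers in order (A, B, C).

Answer: 4 0 8

Derivation:
Step 1: fill(B) -> (A=2 B=8 C=9)
Step 2: empty(C) -> (A=2 B=8 C=0)
Step 3: fill(A) -> (A=4 B=8 C=0)
Step 4: pour(B -> C) -> (A=4 B=0 C=8)
Step 5: fill(B) -> (A=4 B=8 C=8)
Step 6: empty(B) -> (A=4 B=0 C=8)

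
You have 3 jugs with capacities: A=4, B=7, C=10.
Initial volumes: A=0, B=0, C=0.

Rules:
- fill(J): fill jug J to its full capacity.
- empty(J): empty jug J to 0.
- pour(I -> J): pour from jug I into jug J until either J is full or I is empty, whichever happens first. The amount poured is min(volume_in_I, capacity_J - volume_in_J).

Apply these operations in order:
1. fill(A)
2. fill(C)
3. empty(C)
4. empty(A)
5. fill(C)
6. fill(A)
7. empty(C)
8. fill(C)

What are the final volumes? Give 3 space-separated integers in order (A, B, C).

Answer: 4 0 10

Derivation:
Step 1: fill(A) -> (A=4 B=0 C=0)
Step 2: fill(C) -> (A=4 B=0 C=10)
Step 3: empty(C) -> (A=4 B=0 C=0)
Step 4: empty(A) -> (A=0 B=0 C=0)
Step 5: fill(C) -> (A=0 B=0 C=10)
Step 6: fill(A) -> (A=4 B=0 C=10)
Step 7: empty(C) -> (A=4 B=0 C=0)
Step 8: fill(C) -> (A=4 B=0 C=10)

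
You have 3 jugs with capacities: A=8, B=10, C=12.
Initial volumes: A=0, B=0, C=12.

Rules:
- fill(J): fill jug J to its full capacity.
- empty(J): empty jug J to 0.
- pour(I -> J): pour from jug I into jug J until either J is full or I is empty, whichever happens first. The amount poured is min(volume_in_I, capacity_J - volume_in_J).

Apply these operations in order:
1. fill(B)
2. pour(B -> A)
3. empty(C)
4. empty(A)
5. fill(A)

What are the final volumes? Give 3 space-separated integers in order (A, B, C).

Step 1: fill(B) -> (A=0 B=10 C=12)
Step 2: pour(B -> A) -> (A=8 B=2 C=12)
Step 3: empty(C) -> (A=8 B=2 C=0)
Step 4: empty(A) -> (A=0 B=2 C=0)
Step 5: fill(A) -> (A=8 B=2 C=0)

Answer: 8 2 0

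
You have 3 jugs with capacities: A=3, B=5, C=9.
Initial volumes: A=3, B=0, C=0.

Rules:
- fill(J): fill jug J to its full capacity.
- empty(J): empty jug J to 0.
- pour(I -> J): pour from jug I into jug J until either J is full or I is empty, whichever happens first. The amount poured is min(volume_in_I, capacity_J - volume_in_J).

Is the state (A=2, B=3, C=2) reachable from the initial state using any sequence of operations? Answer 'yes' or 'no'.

BFS explored all 176 reachable states.
Reachable set includes: (0,0,0), (0,0,1), (0,0,2), (0,0,3), (0,0,4), (0,0,5), (0,0,6), (0,0,7), (0,0,8), (0,0,9), (0,1,0), (0,1,1) ...
Target (A=2, B=3, C=2) not in reachable set → no.

Answer: no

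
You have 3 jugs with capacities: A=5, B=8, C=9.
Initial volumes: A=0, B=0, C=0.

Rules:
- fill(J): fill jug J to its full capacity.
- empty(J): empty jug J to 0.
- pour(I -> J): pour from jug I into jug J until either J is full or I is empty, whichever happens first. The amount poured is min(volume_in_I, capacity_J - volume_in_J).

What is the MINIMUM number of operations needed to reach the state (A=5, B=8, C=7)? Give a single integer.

BFS from (A=0, B=0, C=0). One shortest path:
  1. fill(B) -> (A=0 B=8 C=0)
  2. fill(C) -> (A=0 B=8 C=9)
  3. pour(B -> A) -> (A=5 B=3 C=9)
  4. empty(A) -> (A=0 B=3 C=9)
  5. pour(B -> A) -> (A=3 B=0 C=9)
  6. fill(B) -> (A=3 B=8 C=9)
  7. pour(C -> A) -> (A=5 B=8 C=7)
Reached target in 7 moves.

Answer: 7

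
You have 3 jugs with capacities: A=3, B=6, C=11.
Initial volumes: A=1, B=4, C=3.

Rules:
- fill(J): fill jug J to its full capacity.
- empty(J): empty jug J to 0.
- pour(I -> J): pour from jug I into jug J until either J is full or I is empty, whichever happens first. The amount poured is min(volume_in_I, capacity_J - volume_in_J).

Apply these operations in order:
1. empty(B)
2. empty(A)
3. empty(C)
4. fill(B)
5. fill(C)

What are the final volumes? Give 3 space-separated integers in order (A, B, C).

Answer: 0 6 11

Derivation:
Step 1: empty(B) -> (A=1 B=0 C=3)
Step 2: empty(A) -> (A=0 B=0 C=3)
Step 3: empty(C) -> (A=0 B=0 C=0)
Step 4: fill(B) -> (A=0 B=6 C=0)
Step 5: fill(C) -> (A=0 B=6 C=11)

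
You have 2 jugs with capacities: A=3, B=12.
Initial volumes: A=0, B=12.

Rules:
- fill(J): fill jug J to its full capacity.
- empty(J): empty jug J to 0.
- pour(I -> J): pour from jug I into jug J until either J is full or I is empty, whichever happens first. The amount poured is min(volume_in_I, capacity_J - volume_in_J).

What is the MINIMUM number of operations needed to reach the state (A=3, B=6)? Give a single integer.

Answer: 3

Derivation:
BFS from (A=0, B=12). One shortest path:
  1. pour(B -> A) -> (A=3 B=9)
  2. empty(A) -> (A=0 B=9)
  3. pour(B -> A) -> (A=3 B=6)
Reached target in 3 moves.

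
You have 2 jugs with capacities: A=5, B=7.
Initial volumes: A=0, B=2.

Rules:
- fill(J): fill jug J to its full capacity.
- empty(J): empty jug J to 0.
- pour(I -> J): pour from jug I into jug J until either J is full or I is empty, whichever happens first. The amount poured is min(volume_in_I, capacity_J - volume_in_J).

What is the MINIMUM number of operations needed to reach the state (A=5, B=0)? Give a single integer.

Answer: 2

Derivation:
BFS from (A=0, B=2). One shortest path:
  1. fill(A) -> (A=5 B=2)
  2. empty(B) -> (A=5 B=0)
Reached target in 2 moves.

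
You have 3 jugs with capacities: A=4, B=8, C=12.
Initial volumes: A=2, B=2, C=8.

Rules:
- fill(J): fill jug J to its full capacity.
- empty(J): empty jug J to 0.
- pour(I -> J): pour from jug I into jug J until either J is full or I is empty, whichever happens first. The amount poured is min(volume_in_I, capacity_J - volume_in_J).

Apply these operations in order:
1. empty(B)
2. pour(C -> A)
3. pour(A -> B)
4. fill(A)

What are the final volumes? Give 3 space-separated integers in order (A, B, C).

Step 1: empty(B) -> (A=2 B=0 C=8)
Step 2: pour(C -> A) -> (A=4 B=0 C=6)
Step 3: pour(A -> B) -> (A=0 B=4 C=6)
Step 4: fill(A) -> (A=4 B=4 C=6)

Answer: 4 4 6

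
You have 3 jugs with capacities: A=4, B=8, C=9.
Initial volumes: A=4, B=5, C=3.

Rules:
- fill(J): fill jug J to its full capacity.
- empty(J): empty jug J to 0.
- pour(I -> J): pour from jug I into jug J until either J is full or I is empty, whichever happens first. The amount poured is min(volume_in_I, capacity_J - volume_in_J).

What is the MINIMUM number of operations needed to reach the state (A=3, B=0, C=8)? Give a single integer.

BFS from (A=4, B=5, C=3). One shortest path:
  1. empty(A) -> (A=0 B=5 C=3)
  2. fill(B) -> (A=0 B=8 C=3)
  3. pour(C -> A) -> (A=3 B=8 C=0)
  4. pour(B -> C) -> (A=3 B=0 C=8)
Reached target in 4 moves.

Answer: 4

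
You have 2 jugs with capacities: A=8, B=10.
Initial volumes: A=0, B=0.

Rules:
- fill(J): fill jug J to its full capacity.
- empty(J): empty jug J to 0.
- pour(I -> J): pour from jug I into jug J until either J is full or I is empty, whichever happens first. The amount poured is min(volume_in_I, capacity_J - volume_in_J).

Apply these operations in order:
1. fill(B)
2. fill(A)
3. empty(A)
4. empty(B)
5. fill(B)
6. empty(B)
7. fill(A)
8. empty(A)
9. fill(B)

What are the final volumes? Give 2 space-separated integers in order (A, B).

Step 1: fill(B) -> (A=0 B=10)
Step 2: fill(A) -> (A=8 B=10)
Step 3: empty(A) -> (A=0 B=10)
Step 4: empty(B) -> (A=0 B=0)
Step 5: fill(B) -> (A=0 B=10)
Step 6: empty(B) -> (A=0 B=0)
Step 7: fill(A) -> (A=8 B=0)
Step 8: empty(A) -> (A=0 B=0)
Step 9: fill(B) -> (A=0 B=10)

Answer: 0 10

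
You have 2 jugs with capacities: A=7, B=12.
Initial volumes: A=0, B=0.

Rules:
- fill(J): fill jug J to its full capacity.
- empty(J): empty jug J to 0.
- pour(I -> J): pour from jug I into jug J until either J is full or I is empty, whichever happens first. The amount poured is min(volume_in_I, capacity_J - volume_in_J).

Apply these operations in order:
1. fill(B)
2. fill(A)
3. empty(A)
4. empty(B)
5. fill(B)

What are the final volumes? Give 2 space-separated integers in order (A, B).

Step 1: fill(B) -> (A=0 B=12)
Step 2: fill(A) -> (A=7 B=12)
Step 3: empty(A) -> (A=0 B=12)
Step 4: empty(B) -> (A=0 B=0)
Step 5: fill(B) -> (A=0 B=12)

Answer: 0 12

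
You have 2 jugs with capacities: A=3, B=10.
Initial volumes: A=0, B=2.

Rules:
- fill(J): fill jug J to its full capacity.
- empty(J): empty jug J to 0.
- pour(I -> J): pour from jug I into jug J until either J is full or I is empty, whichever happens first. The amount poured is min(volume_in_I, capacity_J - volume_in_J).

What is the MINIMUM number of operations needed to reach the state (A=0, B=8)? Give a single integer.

BFS from (A=0, B=2). One shortest path:
  1. fill(A) -> (A=3 B=2)
  2. pour(A -> B) -> (A=0 B=5)
  3. fill(A) -> (A=3 B=5)
  4. pour(A -> B) -> (A=0 B=8)
Reached target in 4 moves.

Answer: 4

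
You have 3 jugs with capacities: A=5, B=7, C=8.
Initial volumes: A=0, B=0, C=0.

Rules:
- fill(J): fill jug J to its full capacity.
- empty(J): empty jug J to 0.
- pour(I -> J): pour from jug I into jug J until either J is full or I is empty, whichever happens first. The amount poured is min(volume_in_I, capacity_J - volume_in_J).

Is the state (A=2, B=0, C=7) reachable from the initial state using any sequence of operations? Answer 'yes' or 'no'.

Answer: yes

Derivation:
BFS from (A=0, B=0, C=0):
  1. fill(B) -> (A=0 B=7 C=0)
  2. pour(B -> A) -> (A=5 B=2 C=0)
  3. empty(A) -> (A=0 B=2 C=0)
  4. pour(B -> A) -> (A=2 B=0 C=0)
  5. fill(B) -> (A=2 B=7 C=0)
  6. pour(B -> C) -> (A=2 B=0 C=7)
Target reached → yes.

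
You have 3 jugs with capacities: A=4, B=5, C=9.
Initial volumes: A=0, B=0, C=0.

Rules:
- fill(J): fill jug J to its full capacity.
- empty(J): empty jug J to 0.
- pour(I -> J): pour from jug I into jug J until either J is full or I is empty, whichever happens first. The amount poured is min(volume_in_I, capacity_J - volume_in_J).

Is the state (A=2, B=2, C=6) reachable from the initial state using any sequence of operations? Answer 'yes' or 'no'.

Answer: no

Derivation:
BFS explored all 204 reachable states.
Reachable set includes: (0,0,0), (0,0,1), (0,0,2), (0,0,3), (0,0,4), (0,0,5), (0,0,6), (0,0,7), (0,0,8), (0,0,9), (0,1,0), (0,1,1) ...
Target (A=2, B=2, C=6) not in reachable set → no.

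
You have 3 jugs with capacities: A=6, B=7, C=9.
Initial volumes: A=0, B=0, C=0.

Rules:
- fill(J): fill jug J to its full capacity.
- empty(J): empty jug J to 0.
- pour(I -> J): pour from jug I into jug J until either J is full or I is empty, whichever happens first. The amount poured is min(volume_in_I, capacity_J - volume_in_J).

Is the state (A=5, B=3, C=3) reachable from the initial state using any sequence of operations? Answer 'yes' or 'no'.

Answer: no

Derivation:
BFS explored all 320 reachable states.
Reachable set includes: (0,0,0), (0,0,1), (0,0,2), (0,0,3), (0,0,4), (0,0,5), (0,0,6), (0,0,7), (0,0,8), (0,0,9), (0,1,0), (0,1,1) ...
Target (A=5, B=3, C=3) not in reachable set → no.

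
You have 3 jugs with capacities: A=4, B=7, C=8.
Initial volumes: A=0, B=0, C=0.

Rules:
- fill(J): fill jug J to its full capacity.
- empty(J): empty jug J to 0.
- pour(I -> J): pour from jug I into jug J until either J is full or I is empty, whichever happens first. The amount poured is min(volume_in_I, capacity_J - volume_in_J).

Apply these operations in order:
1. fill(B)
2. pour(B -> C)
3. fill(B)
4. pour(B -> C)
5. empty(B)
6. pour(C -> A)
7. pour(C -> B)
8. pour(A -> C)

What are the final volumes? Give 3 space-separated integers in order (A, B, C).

Answer: 0 4 4

Derivation:
Step 1: fill(B) -> (A=0 B=7 C=0)
Step 2: pour(B -> C) -> (A=0 B=0 C=7)
Step 3: fill(B) -> (A=0 B=7 C=7)
Step 4: pour(B -> C) -> (A=0 B=6 C=8)
Step 5: empty(B) -> (A=0 B=0 C=8)
Step 6: pour(C -> A) -> (A=4 B=0 C=4)
Step 7: pour(C -> B) -> (A=4 B=4 C=0)
Step 8: pour(A -> C) -> (A=0 B=4 C=4)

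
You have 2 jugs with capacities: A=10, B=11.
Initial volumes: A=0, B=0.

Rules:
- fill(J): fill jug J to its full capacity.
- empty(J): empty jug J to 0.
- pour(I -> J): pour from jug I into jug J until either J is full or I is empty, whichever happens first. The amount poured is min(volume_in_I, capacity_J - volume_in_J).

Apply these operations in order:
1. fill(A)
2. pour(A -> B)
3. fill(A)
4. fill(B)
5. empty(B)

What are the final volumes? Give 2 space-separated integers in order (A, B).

Answer: 10 0

Derivation:
Step 1: fill(A) -> (A=10 B=0)
Step 2: pour(A -> B) -> (A=0 B=10)
Step 3: fill(A) -> (A=10 B=10)
Step 4: fill(B) -> (A=10 B=11)
Step 5: empty(B) -> (A=10 B=0)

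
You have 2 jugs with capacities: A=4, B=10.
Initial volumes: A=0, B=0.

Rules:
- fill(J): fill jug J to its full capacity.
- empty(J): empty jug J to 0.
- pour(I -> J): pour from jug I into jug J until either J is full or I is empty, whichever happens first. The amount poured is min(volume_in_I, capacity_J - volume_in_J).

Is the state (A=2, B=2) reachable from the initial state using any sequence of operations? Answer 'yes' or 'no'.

Answer: no

Derivation:
BFS explored all 14 reachable states.
Reachable set includes: (0,0), (0,2), (0,4), (0,6), (0,8), (0,10), (2,0), (2,10), (4,0), (4,2), (4,4), (4,6) ...
Target (A=2, B=2) not in reachable set → no.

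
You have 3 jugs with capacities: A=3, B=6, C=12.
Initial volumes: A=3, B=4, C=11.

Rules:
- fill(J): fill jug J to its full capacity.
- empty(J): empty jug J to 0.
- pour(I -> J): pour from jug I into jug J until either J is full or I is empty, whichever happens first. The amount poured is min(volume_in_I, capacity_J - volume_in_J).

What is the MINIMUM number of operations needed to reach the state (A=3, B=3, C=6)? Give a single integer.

BFS from (A=3, B=4, C=11). One shortest path:
  1. pour(C -> B) -> (A=3 B=6 C=9)
  2. empty(B) -> (A=3 B=0 C=9)
  3. pour(A -> B) -> (A=0 B=3 C=9)
  4. pour(C -> A) -> (A=3 B=3 C=6)
Reached target in 4 moves.

Answer: 4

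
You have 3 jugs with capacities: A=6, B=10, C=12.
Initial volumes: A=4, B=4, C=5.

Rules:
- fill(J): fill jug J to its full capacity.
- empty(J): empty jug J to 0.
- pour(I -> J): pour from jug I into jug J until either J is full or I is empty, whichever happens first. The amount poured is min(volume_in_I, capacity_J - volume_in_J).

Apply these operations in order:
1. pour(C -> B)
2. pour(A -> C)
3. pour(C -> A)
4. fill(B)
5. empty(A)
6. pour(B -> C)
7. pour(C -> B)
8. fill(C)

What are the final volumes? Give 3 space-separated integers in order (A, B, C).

Step 1: pour(C -> B) -> (A=4 B=9 C=0)
Step 2: pour(A -> C) -> (A=0 B=9 C=4)
Step 3: pour(C -> A) -> (A=4 B=9 C=0)
Step 4: fill(B) -> (A=4 B=10 C=0)
Step 5: empty(A) -> (A=0 B=10 C=0)
Step 6: pour(B -> C) -> (A=0 B=0 C=10)
Step 7: pour(C -> B) -> (A=0 B=10 C=0)
Step 8: fill(C) -> (A=0 B=10 C=12)

Answer: 0 10 12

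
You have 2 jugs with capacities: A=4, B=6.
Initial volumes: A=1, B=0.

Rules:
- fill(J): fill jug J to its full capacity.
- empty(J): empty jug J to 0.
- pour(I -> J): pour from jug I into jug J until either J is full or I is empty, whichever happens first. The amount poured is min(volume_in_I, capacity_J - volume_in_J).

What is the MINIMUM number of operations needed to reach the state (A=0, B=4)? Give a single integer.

BFS from (A=1, B=0). One shortest path:
  1. fill(A) -> (A=4 B=0)
  2. pour(A -> B) -> (A=0 B=4)
Reached target in 2 moves.

Answer: 2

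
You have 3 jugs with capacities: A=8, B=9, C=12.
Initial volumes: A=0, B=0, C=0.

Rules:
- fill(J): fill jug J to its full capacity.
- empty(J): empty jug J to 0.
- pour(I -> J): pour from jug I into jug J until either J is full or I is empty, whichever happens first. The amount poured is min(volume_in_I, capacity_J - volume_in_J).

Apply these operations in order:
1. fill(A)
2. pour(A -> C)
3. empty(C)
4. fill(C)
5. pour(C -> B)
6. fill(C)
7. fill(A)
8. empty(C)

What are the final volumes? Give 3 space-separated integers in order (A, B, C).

Step 1: fill(A) -> (A=8 B=0 C=0)
Step 2: pour(A -> C) -> (A=0 B=0 C=8)
Step 3: empty(C) -> (A=0 B=0 C=0)
Step 4: fill(C) -> (A=0 B=0 C=12)
Step 5: pour(C -> B) -> (A=0 B=9 C=3)
Step 6: fill(C) -> (A=0 B=9 C=12)
Step 7: fill(A) -> (A=8 B=9 C=12)
Step 8: empty(C) -> (A=8 B=9 C=0)

Answer: 8 9 0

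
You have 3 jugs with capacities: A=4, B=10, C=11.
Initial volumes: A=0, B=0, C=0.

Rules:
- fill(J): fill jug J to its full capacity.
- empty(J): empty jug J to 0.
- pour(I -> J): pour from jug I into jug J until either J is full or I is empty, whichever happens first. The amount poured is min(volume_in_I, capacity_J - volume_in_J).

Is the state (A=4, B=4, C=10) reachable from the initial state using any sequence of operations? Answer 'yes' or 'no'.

BFS from (A=0, B=0, C=0):
  1. fill(A) -> (A=4 B=0 C=0)
  2. fill(B) -> (A=4 B=10 C=0)
  3. pour(B -> C) -> (A=4 B=0 C=10)
  4. pour(A -> B) -> (A=0 B=4 C=10)
  5. fill(A) -> (A=4 B=4 C=10)
Target reached → yes.

Answer: yes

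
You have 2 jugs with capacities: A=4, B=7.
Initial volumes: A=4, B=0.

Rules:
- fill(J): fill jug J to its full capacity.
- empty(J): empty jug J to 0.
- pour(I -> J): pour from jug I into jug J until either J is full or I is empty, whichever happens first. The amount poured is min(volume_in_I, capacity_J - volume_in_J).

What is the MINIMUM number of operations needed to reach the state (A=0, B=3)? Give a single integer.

BFS from (A=4, B=0). One shortest path:
  1. empty(A) -> (A=0 B=0)
  2. fill(B) -> (A=0 B=7)
  3. pour(B -> A) -> (A=4 B=3)
  4. empty(A) -> (A=0 B=3)
Reached target in 4 moves.

Answer: 4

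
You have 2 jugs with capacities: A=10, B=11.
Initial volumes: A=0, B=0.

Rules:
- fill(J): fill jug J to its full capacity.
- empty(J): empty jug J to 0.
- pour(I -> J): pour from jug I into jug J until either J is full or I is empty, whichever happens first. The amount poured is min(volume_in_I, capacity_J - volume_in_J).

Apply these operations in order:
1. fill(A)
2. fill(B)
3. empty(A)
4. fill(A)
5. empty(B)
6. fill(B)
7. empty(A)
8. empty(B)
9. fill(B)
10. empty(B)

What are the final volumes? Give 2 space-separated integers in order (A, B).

Step 1: fill(A) -> (A=10 B=0)
Step 2: fill(B) -> (A=10 B=11)
Step 3: empty(A) -> (A=0 B=11)
Step 4: fill(A) -> (A=10 B=11)
Step 5: empty(B) -> (A=10 B=0)
Step 6: fill(B) -> (A=10 B=11)
Step 7: empty(A) -> (A=0 B=11)
Step 8: empty(B) -> (A=0 B=0)
Step 9: fill(B) -> (A=0 B=11)
Step 10: empty(B) -> (A=0 B=0)

Answer: 0 0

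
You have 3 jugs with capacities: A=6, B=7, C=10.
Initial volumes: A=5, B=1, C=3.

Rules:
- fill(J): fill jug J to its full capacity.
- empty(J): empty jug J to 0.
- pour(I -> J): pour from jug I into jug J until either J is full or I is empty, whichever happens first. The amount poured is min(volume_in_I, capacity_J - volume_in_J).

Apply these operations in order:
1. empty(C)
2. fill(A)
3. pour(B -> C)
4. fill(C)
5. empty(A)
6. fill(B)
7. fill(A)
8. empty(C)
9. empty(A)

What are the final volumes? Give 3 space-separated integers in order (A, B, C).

Step 1: empty(C) -> (A=5 B=1 C=0)
Step 2: fill(A) -> (A=6 B=1 C=0)
Step 3: pour(B -> C) -> (A=6 B=0 C=1)
Step 4: fill(C) -> (A=6 B=0 C=10)
Step 5: empty(A) -> (A=0 B=0 C=10)
Step 6: fill(B) -> (A=0 B=7 C=10)
Step 7: fill(A) -> (A=6 B=7 C=10)
Step 8: empty(C) -> (A=6 B=7 C=0)
Step 9: empty(A) -> (A=0 B=7 C=0)

Answer: 0 7 0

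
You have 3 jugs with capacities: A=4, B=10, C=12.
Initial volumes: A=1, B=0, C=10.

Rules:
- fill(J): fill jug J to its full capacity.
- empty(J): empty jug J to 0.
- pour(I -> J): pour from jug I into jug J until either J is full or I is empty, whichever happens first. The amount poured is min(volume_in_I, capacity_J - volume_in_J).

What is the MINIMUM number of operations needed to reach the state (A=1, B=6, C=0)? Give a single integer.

Answer: 5

Derivation:
BFS from (A=1, B=0, C=10). One shortest path:
  1. pour(A -> B) -> (A=0 B=1 C=10)
  2. pour(C -> A) -> (A=4 B=1 C=6)
  3. empty(A) -> (A=0 B=1 C=6)
  4. pour(B -> A) -> (A=1 B=0 C=6)
  5. pour(C -> B) -> (A=1 B=6 C=0)
Reached target in 5 moves.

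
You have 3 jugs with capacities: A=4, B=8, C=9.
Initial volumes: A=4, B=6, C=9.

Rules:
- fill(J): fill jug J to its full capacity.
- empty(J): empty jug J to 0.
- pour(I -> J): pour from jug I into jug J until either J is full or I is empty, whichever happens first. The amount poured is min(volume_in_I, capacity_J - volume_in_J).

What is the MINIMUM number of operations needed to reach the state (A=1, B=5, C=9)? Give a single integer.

BFS from (A=4, B=6, C=9). One shortest path:
  1. empty(C) -> (A=4 B=6 C=0)
  2. pour(A -> C) -> (A=0 B=6 C=4)
  3. pour(B -> C) -> (A=0 B=1 C=9)
  4. pour(C -> A) -> (A=4 B=1 C=5)
  5. empty(A) -> (A=0 B=1 C=5)
  6. pour(B -> A) -> (A=1 B=0 C=5)
  7. pour(C -> B) -> (A=1 B=5 C=0)
  8. fill(C) -> (A=1 B=5 C=9)
Reached target in 8 moves.

Answer: 8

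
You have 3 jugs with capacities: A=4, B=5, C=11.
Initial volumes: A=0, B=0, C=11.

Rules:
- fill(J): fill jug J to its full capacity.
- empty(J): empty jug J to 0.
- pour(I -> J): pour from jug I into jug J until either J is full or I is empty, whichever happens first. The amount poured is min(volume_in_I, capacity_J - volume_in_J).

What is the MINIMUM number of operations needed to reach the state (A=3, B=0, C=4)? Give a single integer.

BFS from (A=0, B=0, C=11). One shortest path:
  1. pour(C -> A) -> (A=4 B=0 C=7)
  2. empty(A) -> (A=0 B=0 C=7)
  3. pour(C -> A) -> (A=4 B=0 C=3)
  4. pour(A -> B) -> (A=0 B=4 C=3)
  5. pour(C -> A) -> (A=3 B=4 C=0)
  6. pour(B -> C) -> (A=3 B=0 C=4)
Reached target in 6 moves.

Answer: 6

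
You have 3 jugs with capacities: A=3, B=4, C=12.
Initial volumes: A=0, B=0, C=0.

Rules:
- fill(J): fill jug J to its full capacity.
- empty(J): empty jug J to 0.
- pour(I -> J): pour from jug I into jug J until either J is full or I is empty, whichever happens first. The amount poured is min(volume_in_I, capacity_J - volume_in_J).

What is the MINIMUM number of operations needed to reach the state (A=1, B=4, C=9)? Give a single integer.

Answer: 8

Derivation:
BFS from (A=0, B=0, C=0). One shortest path:
  1. fill(B) -> (A=0 B=4 C=0)
  2. fill(C) -> (A=0 B=4 C=12)
  3. pour(B -> A) -> (A=3 B=1 C=12)
  4. empty(A) -> (A=0 B=1 C=12)
  5. pour(C -> A) -> (A=3 B=1 C=9)
  6. empty(A) -> (A=0 B=1 C=9)
  7. pour(B -> A) -> (A=1 B=0 C=9)
  8. fill(B) -> (A=1 B=4 C=9)
Reached target in 8 moves.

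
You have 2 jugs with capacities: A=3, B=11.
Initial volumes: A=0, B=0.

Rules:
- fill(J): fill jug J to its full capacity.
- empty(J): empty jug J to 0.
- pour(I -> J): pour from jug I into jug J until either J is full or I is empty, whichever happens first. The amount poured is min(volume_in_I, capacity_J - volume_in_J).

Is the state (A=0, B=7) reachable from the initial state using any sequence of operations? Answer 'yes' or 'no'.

Answer: yes

Derivation:
BFS from (A=0, B=0):
  1. fill(B) -> (A=0 B=11)
  2. pour(B -> A) -> (A=3 B=8)
  3. empty(A) -> (A=0 B=8)
  4. pour(B -> A) -> (A=3 B=5)
  5. empty(A) -> (A=0 B=5)
  6. pour(B -> A) -> (A=3 B=2)
  7. empty(A) -> (A=0 B=2)
  8. pour(B -> A) -> (A=2 B=0)
  9. fill(B) -> (A=2 B=11)
  10. pour(B -> A) -> (A=3 B=10)
  11. empty(A) -> (A=0 B=10)
  12. pour(B -> A) -> (A=3 B=7)
  13. empty(A) -> (A=0 B=7)
Target reached → yes.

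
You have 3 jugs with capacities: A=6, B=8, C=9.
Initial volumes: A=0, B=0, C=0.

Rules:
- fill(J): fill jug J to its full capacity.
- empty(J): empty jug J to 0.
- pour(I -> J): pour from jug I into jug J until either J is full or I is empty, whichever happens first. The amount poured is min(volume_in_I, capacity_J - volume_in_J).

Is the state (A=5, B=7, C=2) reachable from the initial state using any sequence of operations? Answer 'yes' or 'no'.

Answer: no

Derivation:
BFS explored all 350 reachable states.
Reachable set includes: (0,0,0), (0,0,1), (0,0,2), (0,0,3), (0,0,4), (0,0,5), (0,0,6), (0,0,7), (0,0,8), (0,0,9), (0,1,0), (0,1,1) ...
Target (A=5, B=7, C=2) not in reachable set → no.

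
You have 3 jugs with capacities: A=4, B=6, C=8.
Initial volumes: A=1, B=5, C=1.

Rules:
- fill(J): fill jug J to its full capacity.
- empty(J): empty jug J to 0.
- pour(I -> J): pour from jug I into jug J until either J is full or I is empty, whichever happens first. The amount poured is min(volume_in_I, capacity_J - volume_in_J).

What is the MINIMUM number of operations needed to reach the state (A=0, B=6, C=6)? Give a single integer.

BFS from (A=1, B=5, C=1). One shortest path:
  1. empty(A) -> (A=0 B=5 C=1)
  2. pour(B -> C) -> (A=0 B=0 C=6)
  3. fill(B) -> (A=0 B=6 C=6)
Reached target in 3 moves.

Answer: 3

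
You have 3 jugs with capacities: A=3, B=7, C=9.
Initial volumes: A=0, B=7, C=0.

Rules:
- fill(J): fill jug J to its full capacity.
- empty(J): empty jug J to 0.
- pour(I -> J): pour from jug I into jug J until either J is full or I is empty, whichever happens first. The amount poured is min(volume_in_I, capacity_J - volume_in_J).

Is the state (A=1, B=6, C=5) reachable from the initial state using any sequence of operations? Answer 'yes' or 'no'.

Answer: no

Derivation:
BFS explored all 224 reachable states.
Reachable set includes: (0,0,0), (0,0,1), (0,0,2), (0,0,3), (0,0,4), (0,0,5), (0,0,6), (0,0,7), (0,0,8), (0,0,9), (0,1,0), (0,1,1) ...
Target (A=1, B=6, C=5) not in reachable set → no.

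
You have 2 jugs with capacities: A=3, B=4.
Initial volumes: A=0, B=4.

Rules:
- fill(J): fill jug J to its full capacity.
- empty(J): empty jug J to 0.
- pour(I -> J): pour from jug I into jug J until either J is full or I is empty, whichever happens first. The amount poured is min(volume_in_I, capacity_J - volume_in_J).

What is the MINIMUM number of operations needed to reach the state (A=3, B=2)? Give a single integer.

BFS from (A=0, B=4). One shortest path:
  1. pour(B -> A) -> (A=3 B=1)
  2. empty(A) -> (A=0 B=1)
  3. pour(B -> A) -> (A=1 B=0)
  4. fill(B) -> (A=1 B=4)
  5. pour(B -> A) -> (A=3 B=2)
Reached target in 5 moves.

Answer: 5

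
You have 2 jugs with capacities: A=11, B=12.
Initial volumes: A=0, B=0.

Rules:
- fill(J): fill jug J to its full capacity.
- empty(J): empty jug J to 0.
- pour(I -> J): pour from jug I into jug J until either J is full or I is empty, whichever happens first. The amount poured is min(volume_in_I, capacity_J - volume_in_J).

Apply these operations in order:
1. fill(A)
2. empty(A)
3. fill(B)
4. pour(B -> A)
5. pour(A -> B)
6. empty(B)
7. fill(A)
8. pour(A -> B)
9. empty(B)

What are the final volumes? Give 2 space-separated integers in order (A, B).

Step 1: fill(A) -> (A=11 B=0)
Step 2: empty(A) -> (A=0 B=0)
Step 3: fill(B) -> (A=0 B=12)
Step 4: pour(B -> A) -> (A=11 B=1)
Step 5: pour(A -> B) -> (A=0 B=12)
Step 6: empty(B) -> (A=0 B=0)
Step 7: fill(A) -> (A=11 B=0)
Step 8: pour(A -> B) -> (A=0 B=11)
Step 9: empty(B) -> (A=0 B=0)

Answer: 0 0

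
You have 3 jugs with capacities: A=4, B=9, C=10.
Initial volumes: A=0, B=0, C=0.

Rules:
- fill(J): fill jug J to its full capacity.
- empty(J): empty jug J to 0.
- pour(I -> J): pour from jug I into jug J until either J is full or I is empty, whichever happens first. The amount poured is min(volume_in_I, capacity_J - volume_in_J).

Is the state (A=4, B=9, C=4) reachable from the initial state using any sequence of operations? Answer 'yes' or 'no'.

Answer: yes

Derivation:
BFS from (A=0, B=0, C=0):
  1. fill(A) -> (A=4 B=0 C=0)
  2. fill(B) -> (A=4 B=9 C=0)
  3. pour(A -> C) -> (A=0 B=9 C=4)
  4. fill(A) -> (A=4 B=9 C=4)
Target reached → yes.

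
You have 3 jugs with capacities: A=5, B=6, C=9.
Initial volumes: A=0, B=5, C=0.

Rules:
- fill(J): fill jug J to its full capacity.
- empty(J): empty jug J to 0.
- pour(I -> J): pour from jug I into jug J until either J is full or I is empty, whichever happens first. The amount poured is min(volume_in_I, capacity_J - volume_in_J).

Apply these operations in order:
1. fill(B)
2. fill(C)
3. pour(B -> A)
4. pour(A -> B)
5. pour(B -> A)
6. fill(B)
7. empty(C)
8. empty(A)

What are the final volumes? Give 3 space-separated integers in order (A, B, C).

Answer: 0 6 0

Derivation:
Step 1: fill(B) -> (A=0 B=6 C=0)
Step 2: fill(C) -> (A=0 B=6 C=9)
Step 3: pour(B -> A) -> (A=5 B=1 C=9)
Step 4: pour(A -> B) -> (A=0 B=6 C=9)
Step 5: pour(B -> A) -> (A=5 B=1 C=9)
Step 6: fill(B) -> (A=5 B=6 C=9)
Step 7: empty(C) -> (A=5 B=6 C=0)
Step 8: empty(A) -> (A=0 B=6 C=0)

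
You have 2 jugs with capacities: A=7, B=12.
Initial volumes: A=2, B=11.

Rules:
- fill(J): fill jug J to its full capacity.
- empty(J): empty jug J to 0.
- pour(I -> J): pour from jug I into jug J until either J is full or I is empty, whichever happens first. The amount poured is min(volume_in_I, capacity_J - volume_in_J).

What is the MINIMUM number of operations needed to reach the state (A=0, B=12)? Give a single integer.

BFS from (A=2, B=11). One shortest path:
  1. empty(A) -> (A=0 B=11)
  2. fill(B) -> (A=0 B=12)
Reached target in 2 moves.

Answer: 2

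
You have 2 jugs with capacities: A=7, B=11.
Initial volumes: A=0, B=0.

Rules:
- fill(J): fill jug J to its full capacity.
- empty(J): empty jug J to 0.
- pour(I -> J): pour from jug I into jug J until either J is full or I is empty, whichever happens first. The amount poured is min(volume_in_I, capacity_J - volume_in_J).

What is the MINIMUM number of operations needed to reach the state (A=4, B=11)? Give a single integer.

BFS from (A=0, B=0). One shortest path:
  1. fill(B) -> (A=0 B=11)
  2. pour(B -> A) -> (A=7 B=4)
  3. empty(A) -> (A=0 B=4)
  4. pour(B -> A) -> (A=4 B=0)
  5. fill(B) -> (A=4 B=11)
Reached target in 5 moves.

Answer: 5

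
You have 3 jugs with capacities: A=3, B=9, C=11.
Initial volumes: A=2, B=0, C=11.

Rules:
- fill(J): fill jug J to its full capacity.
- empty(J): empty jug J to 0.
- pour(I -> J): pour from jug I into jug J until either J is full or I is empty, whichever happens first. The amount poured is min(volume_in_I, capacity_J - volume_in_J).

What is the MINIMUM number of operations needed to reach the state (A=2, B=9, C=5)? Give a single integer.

Answer: 5

Derivation:
BFS from (A=2, B=0, C=11). One shortest path:
  1. pour(C -> A) -> (A=3 B=0 C=10)
  2. pour(A -> B) -> (A=0 B=3 C=10)
  3. fill(A) -> (A=3 B=3 C=10)
  4. pour(A -> C) -> (A=2 B=3 C=11)
  5. pour(C -> B) -> (A=2 B=9 C=5)
Reached target in 5 moves.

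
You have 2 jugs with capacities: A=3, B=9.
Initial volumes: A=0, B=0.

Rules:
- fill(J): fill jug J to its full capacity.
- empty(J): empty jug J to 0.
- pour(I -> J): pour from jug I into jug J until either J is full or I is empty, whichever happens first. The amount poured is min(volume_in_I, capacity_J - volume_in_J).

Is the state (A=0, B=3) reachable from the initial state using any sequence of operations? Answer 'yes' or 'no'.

Answer: yes

Derivation:
BFS from (A=0, B=0):
  1. fill(A) -> (A=3 B=0)
  2. pour(A -> B) -> (A=0 B=3)
Target reached → yes.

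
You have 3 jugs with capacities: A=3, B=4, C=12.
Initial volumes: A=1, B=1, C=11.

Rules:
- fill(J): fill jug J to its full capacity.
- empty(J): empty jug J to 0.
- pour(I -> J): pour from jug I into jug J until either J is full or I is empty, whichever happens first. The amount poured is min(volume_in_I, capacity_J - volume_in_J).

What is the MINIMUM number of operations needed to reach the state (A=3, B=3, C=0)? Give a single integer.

Answer: 4

Derivation:
BFS from (A=1, B=1, C=11). One shortest path:
  1. fill(A) -> (A=3 B=1 C=11)
  2. fill(B) -> (A=3 B=4 C=11)
  3. pour(B -> C) -> (A=3 B=3 C=12)
  4. empty(C) -> (A=3 B=3 C=0)
Reached target in 4 moves.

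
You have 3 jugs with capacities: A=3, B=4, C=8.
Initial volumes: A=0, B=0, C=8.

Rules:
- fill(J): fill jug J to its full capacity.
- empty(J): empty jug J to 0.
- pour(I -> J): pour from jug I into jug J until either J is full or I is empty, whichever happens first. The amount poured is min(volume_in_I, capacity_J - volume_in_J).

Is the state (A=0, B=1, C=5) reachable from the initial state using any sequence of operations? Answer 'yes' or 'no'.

Answer: yes

Derivation:
BFS from (A=0, B=0, C=8):
  1. fill(B) -> (A=0 B=4 C=8)
  2. pour(B -> A) -> (A=3 B=1 C=8)
  3. empty(A) -> (A=0 B=1 C=8)
  4. pour(C -> A) -> (A=3 B=1 C=5)
  5. empty(A) -> (A=0 B=1 C=5)
Target reached → yes.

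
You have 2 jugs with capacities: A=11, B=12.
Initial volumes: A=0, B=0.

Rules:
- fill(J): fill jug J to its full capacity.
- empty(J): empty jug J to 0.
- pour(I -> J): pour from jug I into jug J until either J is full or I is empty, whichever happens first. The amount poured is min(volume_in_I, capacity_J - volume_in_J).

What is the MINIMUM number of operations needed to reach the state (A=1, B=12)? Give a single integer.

Answer: 5

Derivation:
BFS from (A=0, B=0). One shortest path:
  1. fill(B) -> (A=0 B=12)
  2. pour(B -> A) -> (A=11 B=1)
  3. empty(A) -> (A=0 B=1)
  4. pour(B -> A) -> (A=1 B=0)
  5. fill(B) -> (A=1 B=12)
Reached target in 5 moves.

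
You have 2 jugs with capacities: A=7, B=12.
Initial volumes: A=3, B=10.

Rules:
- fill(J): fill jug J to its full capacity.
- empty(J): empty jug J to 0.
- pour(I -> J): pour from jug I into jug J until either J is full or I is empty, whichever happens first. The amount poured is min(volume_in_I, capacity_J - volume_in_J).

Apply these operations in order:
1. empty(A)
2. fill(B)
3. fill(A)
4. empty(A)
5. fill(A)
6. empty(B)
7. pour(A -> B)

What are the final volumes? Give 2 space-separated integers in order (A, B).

Step 1: empty(A) -> (A=0 B=10)
Step 2: fill(B) -> (A=0 B=12)
Step 3: fill(A) -> (A=7 B=12)
Step 4: empty(A) -> (A=0 B=12)
Step 5: fill(A) -> (A=7 B=12)
Step 6: empty(B) -> (A=7 B=0)
Step 7: pour(A -> B) -> (A=0 B=7)

Answer: 0 7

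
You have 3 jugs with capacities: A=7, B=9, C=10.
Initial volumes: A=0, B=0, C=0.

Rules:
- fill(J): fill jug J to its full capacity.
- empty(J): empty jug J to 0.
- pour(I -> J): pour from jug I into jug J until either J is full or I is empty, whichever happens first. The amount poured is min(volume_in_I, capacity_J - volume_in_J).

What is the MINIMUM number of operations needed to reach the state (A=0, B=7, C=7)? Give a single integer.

Answer: 4

Derivation:
BFS from (A=0, B=0, C=0). One shortest path:
  1. fill(A) -> (A=7 B=0 C=0)
  2. pour(A -> B) -> (A=0 B=7 C=0)
  3. fill(A) -> (A=7 B=7 C=0)
  4. pour(A -> C) -> (A=0 B=7 C=7)
Reached target in 4 moves.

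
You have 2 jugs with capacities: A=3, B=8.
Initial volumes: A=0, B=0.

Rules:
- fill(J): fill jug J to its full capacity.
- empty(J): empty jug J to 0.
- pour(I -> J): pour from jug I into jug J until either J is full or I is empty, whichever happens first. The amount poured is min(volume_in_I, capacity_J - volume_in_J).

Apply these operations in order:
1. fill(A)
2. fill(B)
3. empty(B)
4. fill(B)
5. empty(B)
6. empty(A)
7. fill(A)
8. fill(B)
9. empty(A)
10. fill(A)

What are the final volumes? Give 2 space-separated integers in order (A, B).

Answer: 3 8

Derivation:
Step 1: fill(A) -> (A=3 B=0)
Step 2: fill(B) -> (A=3 B=8)
Step 3: empty(B) -> (A=3 B=0)
Step 4: fill(B) -> (A=3 B=8)
Step 5: empty(B) -> (A=3 B=0)
Step 6: empty(A) -> (A=0 B=0)
Step 7: fill(A) -> (A=3 B=0)
Step 8: fill(B) -> (A=3 B=8)
Step 9: empty(A) -> (A=0 B=8)
Step 10: fill(A) -> (A=3 B=8)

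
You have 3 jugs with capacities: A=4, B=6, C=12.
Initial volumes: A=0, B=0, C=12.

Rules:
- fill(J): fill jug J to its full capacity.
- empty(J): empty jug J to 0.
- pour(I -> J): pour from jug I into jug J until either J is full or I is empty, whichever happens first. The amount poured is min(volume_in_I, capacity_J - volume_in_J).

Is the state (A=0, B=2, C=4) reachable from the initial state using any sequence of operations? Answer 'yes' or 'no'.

Answer: yes

Derivation:
BFS from (A=0, B=0, C=12):
  1. fill(B) -> (A=0 B=6 C=12)
  2. empty(C) -> (A=0 B=6 C=0)
  3. pour(B -> A) -> (A=4 B=2 C=0)
  4. pour(A -> C) -> (A=0 B=2 C=4)
Target reached → yes.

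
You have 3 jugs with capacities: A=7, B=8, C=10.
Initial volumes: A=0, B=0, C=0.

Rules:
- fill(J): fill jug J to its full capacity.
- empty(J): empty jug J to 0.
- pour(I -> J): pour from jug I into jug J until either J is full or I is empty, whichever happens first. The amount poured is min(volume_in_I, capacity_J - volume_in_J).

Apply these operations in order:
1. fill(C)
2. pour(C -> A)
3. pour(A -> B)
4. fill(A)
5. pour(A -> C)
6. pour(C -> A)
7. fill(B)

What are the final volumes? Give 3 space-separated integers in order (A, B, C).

Answer: 7 8 3

Derivation:
Step 1: fill(C) -> (A=0 B=0 C=10)
Step 2: pour(C -> A) -> (A=7 B=0 C=3)
Step 3: pour(A -> B) -> (A=0 B=7 C=3)
Step 4: fill(A) -> (A=7 B=7 C=3)
Step 5: pour(A -> C) -> (A=0 B=7 C=10)
Step 6: pour(C -> A) -> (A=7 B=7 C=3)
Step 7: fill(B) -> (A=7 B=8 C=3)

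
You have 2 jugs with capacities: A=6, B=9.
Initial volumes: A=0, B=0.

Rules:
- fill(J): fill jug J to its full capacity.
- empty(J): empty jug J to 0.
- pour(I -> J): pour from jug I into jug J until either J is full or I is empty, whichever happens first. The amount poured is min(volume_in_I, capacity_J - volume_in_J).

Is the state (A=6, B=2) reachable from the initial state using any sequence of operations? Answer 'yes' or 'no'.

BFS explored all 10 reachable states.
Reachable set includes: (0,0), (0,3), (0,6), (0,9), (3,0), (3,9), (6,0), (6,3), (6,6), (6,9)
Target (A=6, B=2) not in reachable set → no.

Answer: no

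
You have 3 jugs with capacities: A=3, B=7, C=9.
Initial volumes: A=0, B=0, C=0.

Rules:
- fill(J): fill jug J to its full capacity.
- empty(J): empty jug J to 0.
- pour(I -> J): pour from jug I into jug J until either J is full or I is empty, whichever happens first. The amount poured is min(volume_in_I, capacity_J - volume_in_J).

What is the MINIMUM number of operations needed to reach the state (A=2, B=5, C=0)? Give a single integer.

Answer: 7

Derivation:
BFS from (A=0, B=0, C=0). One shortest path:
  1. fill(C) -> (A=0 B=0 C=9)
  2. pour(C -> B) -> (A=0 B=7 C=2)
  3. pour(C -> A) -> (A=2 B=7 C=0)
  4. pour(B -> C) -> (A=2 B=0 C=7)
  5. fill(B) -> (A=2 B=7 C=7)
  6. pour(B -> C) -> (A=2 B=5 C=9)
  7. empty(C) -> (A=2 B=5 C=0)
Reached target in 7 moves.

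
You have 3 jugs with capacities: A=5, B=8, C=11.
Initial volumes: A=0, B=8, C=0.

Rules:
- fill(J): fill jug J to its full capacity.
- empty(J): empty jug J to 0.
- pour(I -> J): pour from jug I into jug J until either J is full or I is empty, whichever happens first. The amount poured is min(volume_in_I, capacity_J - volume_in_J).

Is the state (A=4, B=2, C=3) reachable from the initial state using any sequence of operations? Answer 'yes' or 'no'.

Answer: no

Derivation:
BFS explored all 368 reachable states.
Reachable set includes: (0,0,0), (0,0,1), (0,0,2), (0,0,3), (0,0,4), (0,0,5), (0,0,6), (0,0,7), (0,0,8), (0,0,9), (0,0,10), (0,0,11) ...
Target (A=4, B=2, C=3) not in reachable set → no.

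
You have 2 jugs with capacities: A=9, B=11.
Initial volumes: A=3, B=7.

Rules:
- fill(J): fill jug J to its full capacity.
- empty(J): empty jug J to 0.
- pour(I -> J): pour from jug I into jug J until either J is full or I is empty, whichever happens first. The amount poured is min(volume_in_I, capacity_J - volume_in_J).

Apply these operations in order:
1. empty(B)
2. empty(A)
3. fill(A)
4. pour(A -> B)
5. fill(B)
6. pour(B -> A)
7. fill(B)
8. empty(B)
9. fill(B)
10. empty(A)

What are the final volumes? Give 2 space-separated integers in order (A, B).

Answer: 0 11

Derivation:
Step 1: empty(B) -> (A=3 B=0)
Step 2: empty(A) -> (A=0 B=0)
Step 3: fill(A) -> (A=9 B=0)
Step 4: pour(A -> B) -> (A=0 B=9)
Step 5: fill(B) -> (A=0 B=11)
Step 6: pour(B -> A) -> (A=9 B=2)
Step 7: fill(B) -> (A=9 B=11)
Step 8: empty(B) -> (A=9 B=0)
Step 9: fill(B) -> (A=9 B=11)
Step 10: empty(A) -> (A=0 B=11)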